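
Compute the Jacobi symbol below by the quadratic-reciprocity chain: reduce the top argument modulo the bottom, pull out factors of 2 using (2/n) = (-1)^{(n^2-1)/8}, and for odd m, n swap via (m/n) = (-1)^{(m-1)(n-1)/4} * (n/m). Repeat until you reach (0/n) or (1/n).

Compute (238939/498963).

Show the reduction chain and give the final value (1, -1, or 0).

-1

flip (238939/498963) -> (498963/238939): both odd, 238939 mod 4 = 3, 498963 mod 4 = 3, so the flip contributes -1; sign now -1
(498963/238939): 498963 mod 238939 = 21085, so (498963/238939) = (21085/238939)
flip (21085/238939) -> (238939/21085): both odd, 21085 mod 4 = 1, 238939 mod 4 = 3, so the flip contributes +1; sign now -1
(238939/21085): 238939 mod 21085 = 7004, so (238939/21085) = (7004/21085)
factor out 2^2: 7004 = 2^2·1751; with 21085 mod 8 = 5, (2/21085) = -1; sign now -1; continue with (1751/21085)
flip (1751/21085) -> (21085/1751): both odd, 1751 mod 4 = 3, 21085 mod 4 = 1, so the flip contributes +1; sign now -1
(21085/1751): 21085 mod 1751 = 73, so (21085/1751) = (73/1751)
flip (73/1751) -> (1751/73): both odd, 73 mod 4 = 1, 1751 mod 4 = 3, so the flip contributes +1; sign now -1
(1751/73): 1751 mod 73 = 72, so (1751/73) = (72/73)
factor out 2^3: 72 = 2^3·9; with 73 mod 8 = 1, (2/73) = +1; sign now -1; continue with (9/73)
flip (9/73) -> (73/9): both odd, 9 mod 4 = 1, 73 mod 4 = 1, so the flip contributes +1; sign now -1
(73/9): 73 mod 9 = 1, so (73/9) = (1/9)
reached (1/9) = 1, so the symbol is -1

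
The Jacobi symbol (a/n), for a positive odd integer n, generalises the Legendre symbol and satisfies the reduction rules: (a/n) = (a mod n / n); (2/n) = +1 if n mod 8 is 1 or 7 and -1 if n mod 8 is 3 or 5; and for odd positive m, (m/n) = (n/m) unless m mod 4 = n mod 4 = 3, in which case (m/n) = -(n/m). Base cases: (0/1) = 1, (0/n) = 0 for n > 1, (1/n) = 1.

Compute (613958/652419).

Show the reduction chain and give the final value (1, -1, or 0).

1

factor out 2^1: 613958 = 2^1·306979; with 652419 mod 8 = 3, (2/652419) = -1; sign now -1; continue with (306979/652419)
flip (306979/652419) -> (652419/306979): both odd, 306979 mod 4 = 3, 652419 mod 4 = 3, so the flip contributes -1; sign now +1
(652419/306979): 652419 mod 306979 = 38461, so (652419/306979) = (38461/306979)
flip (38461/306979) -> (306979/38461): both odd, 38461 mod 4 = 1, 306979 mod 4 = 3, so the flip contributes +1; sign now +1
(306979/38461): 306979 mod 38461 = 37752, so (306979/38461) = (37752/38461)
factor out 2^3: 37752 = 2^3·4719; with 38461 mod 8 = 5, (2/38461) = -1; sign now -1; continue with (4719/38461)
flip (4719/38461) -> (38461/4719): both odd, 4719 mod 4 = 3, 38461 mod 4 = 1, so the flip contributes +1; sign now -1
(38461/4719): 38461 mod 4719 = 709, so (38461/4719) = (709/4719)
flip (709/4719) -> (4719/709): both odd, 709 mod 4 = 1, 4719 mod 4 = 3, so the flip contributes +1; sign now -1
(4719/709): 4719 mod 709 = 465, so (4719/709) = (465/709)
flip (465/709) -> (709/465): both odd, 465 mod 4 = 1, 709 mod 4 = 1, so the flip contributes +1; sign now -1
(709/465): 709 mod 465 = 244, so (709/465) = (244/465)
factor out 2^2: 244 = 2^2·61; with 465 mod 8 = 1, (2/465) = +1; sign now -1; continue with (61/465)
flip (61/465) -> (465/61): both odd, 61 mod 4 = 1, 465 mod 4 = 1, so the flip contributes +1; sign now -1
(465/61): 465 mod 61 = 38, so (465/61) = (38/61)
factor out 2^1: 38 = 2^1·19; with 61 mod 8 = 5, (2/61) = -1; sign now +1; continue with (19/61)
flip (19/61) -> (61/19): both odd, 19 mod 4 = 3, 61 mod 4 = 1, so the flip contributes +1; sign now +1
(61/19): 61 mod 19 = 4, so (61/19) = (4/19)
factor out 2^2: 4 = 2^2·1; with 19 mod 8 = 3, (2/19) = -1; sign now +1; continue with (1/19)
reached (1/19) = 1, so the symbol is +1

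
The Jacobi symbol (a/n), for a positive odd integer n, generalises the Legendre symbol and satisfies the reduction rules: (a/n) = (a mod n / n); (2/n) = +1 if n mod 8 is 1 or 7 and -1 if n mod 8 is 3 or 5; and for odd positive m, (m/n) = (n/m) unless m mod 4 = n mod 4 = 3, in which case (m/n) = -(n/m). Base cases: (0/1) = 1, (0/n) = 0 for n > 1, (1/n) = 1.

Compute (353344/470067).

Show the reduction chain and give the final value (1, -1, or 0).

factor out 2^6: 353344 = 2^6·5521; with 470067 mod 8 = 3, (2/470067) = -1; sign now +1; continue with (5521/470067)
flip (5521/470067) -> (470067/5521): both odd, 5521 mod 4 = 1, 470067 mod 4 = 3, so the flip contributes +1; sign now +1
(470067/5521): 470067 mod 5521 = 782, so (470067/5521) = (782/5521)
factor out 2^1: 782 = 2^1·391; with 5521 mod 8 = 1, (2/5521) = +1; sign now +1; continue with (391/5521)
flip (391/5521) -> (5521/391): both odd, 391 mod 4 = 3, 5521 mod 4 = 1, so the flip contributes +1; sign now +1
(5521/391): 5521 mod 391 = 47, so (5521/391) = (47/391)
flip (47/391) -> (391/47): both odd, 47 mod 4 = 3, 391 mod 4 = 3, so the flip contributes -1; sign now -1
(391/47): 391 mod 47 = 15, so (391/47) = (15/47)
flip (15/47) -> (47/15): both odd, 15 mod 4 = 3, 47 mod 4 = 3, so the flip contributes -1; sign now +1
(47/15): 47 mod 15 = 2, so (47/15) = (2/15)
factor out 2^1: 2 = 2^1·1; with 15 mod 8 = 7, (2/15) = +1; sign now +1; continue with (1/15)
reached (1/15) = 1, so the symbol is +1

1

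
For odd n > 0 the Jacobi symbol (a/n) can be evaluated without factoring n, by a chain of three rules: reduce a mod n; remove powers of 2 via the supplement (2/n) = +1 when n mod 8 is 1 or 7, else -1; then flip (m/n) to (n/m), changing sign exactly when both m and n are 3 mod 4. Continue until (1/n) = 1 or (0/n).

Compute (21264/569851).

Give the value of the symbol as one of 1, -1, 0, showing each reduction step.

1

factor out 2^4: 21264 = 2^4·1329; with 569851 mod 8 = 3, (2/569851) = -1; sign now +1; continue with (1329/569851)
flip (1329/569851) -> (569851/1329): both odd, 1329 mod 4 = 1, 569851 mod 4 = 3, so the flip contributes +1; sign now +1
(569851/1329): 569851 mod 1329 = 1039, so (569851/1329) = (1039/1329)
flip (1039/1329) -> (1329/1039): both odd, 1039 mod 4 = 3, 1329 mod 4 = 1, so the flip contributes +1; sign now +1
(1329/1039): 1329 mod 1039 = 290, so (1329/1039) = (290/1039)
factor out 2^1: 290 = 2^1·145; with 1039 mod 8 = 7, (2/1039) = +1; sign now +1; continue with (145/1039)
flip (145/1039) -> (1039/145): both odd, 145 mod 4 = 1, 1039 mod 4 = 3, so the flip contributes +1; sign now +1
(1039/145): 1039 mod 145 = 24, so (1039/145) = (24/145)
factor out 2^3: 24 = 2^3·3; with 145 mod 8 = 1, (2/145) = +1; sign now +1; continue with (3/145)
flip (3/145) -> (145/3): both odd, 3 mod 4 = 3, 145 mod 4 = 1, so the flip contributes +1; sign now +1
(145/3): 145 mod 3 = 1, so (145/3) = (1/3)
reached (1/3) = 1, so the symbol is +1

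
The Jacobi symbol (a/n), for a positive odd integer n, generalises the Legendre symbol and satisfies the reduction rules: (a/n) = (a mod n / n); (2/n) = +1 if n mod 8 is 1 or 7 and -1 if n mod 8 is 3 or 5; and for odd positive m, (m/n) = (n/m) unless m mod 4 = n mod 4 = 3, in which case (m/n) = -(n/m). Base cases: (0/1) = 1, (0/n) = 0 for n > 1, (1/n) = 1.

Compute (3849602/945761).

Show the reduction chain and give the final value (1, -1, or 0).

1

(3849602/945761) = (66558/945761)   [reduce mod 945761]
66558 = 2^1·33279; (2/945761) = +1 since 945761 mod 8 = 1, so (66558/945761) = (+1)^1·(33279/945761); sign now +1
reciprocity: (33279/945761) = +1·(945761/33279) since 33279 mod 4 = 3, 945761 mod 4 = 1; sign now +1
(945761/33279) = (13949/33279)   [reduce mod 33279]
reciprocity: (13949/33279) = +1·(33279/13949) since 13949 mod 4 = 1, 33279 mod 4 = 3; sign now +1
(33279/13949) = (5381/13949)   [reduce mod 13949]
reciprocity: (5381/13949) = +1·(13949/5381) since 5381 mod 4 = 1, 13949 mod 4 = 1; sign now +1
(13949/5381) = (3187/5381)   [reduce mod 5381]
reciprocity: (3187/5381) = +1·(5381/3187) since 3187 mod 4 = 3, 5381 mod 4 = 1; sign now +1
(5381/3187) = (2194/3187)   [reduce mod 3187]
2194 = 2^1·1097; (2/3187) = -1 since 3187 mod 8 = 3, so (2194/3187) = (-1)^1·(1097/3187); sign now -1
reciprocity: (1097/3187) = +1·(3187/1097) since 1097 mod 4 = 1, 3187 mod 4 = 3; sign now -1
(3187/1097) = (993/1097)   [reduce mod 1097]
reciprocity: (993/1097) = +1·(1097/993) since 993 mod 4 = 1, 1097 mod 4 = 1; sign now -1
(1097/993) = (104/993)   [reduce mod 993]
104 = 2^3·13; (2/993) = +1 since 993 mod 8 = 1, so (104/993) = (+1)^3·(13/993); sign now -1
reciprocity: (13/993) = +1·(993/13) since 13 mod 4 = 1, 993 mod 4 = 1; sign now -1
(993/13) = (5/13)   [reduce mod 13]
reciprocity: (5/13) = +1·(13/5) since 5 mod 4 = 1, 13 mod 4 = 1; sign now -1
(13/5) = (3/5)   [reduce mod 5]
reciprocity: (3/5) = +1·(5/3) since 3 mod 4 = 3, 5 mod 4 = 1; sign now -1
(5/3) = (2/3)   [reduce mod 3]
2 = 2^1·1; (2/3) = -1 since 3 mod 8 = 3, so (2/3) = (-1)^1·(1/3); sign now +1
(1/3) = 1; final value = sign = +1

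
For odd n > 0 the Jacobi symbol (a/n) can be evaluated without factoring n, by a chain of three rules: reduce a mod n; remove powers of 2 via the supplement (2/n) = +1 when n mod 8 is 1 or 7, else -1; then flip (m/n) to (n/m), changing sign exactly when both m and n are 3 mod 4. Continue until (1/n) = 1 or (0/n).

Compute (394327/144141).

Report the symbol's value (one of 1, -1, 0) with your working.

(394327/144141) = (106045/144141)   [reduce mod 144141]
reciprocity: (106045/144141) = +1·(144141/106045) since 106045 mod 4 = 1, 144141 mod 4 = 1; sign now +1
(144141/106045) = (38096/106045)   [reduce mod 106045]
38096 = 2^4·2381; (2/106045) = -1 since 106045 mod 8 = 5, so (38096/106045) = (-1)^4·(2381/106045); sign now +1
reciprocity: (2381/106045) = +1·(106045/2381) since 2381 mod 4 = 1, 106045 mod 4 = 1; sign now +1
(106045/2381) = (1281/2381)   [reduce mod 2381]
reciprocity: (1281/2381) = +1·(2381/1281) since 1281 mod 4 = 1, 2381 mod 4 = 1; sign now +1
(2381/1281) = (1100/1281)   [reduce mod 1281]
1100 = 2^2·275; (2/1281) = +1 since 1281 mod 8 = 1, so (1100/1281) = (+1)^2·(275/1281); sign now +1
reciprocity: (275/1281) = +1·(1281/275) since 275 mod 4 = 3, 1281 mod 4 = 1; sign now +1
(1281/275) = (181/275)   [reduce mod 275]
reciprocity: (181/275) = +1·(275/181) since 181 mod 4 = 1, 275 mod 4 = 3; sign now +1
(275/181) = (94/181)   [reduce mod 181]
94 = 2^1·47; (2/181) = -1 since 181 mod 8 = 5, so (94/181) = (-1)^1·(47/181); sign now -1
reciprocity: (47/181) = +1·(181/47) since 47 mod 4 = 3, 181 mod 4 = 1; sign now -1
(181/47) = (40/47)   [reduce mod 47]
40 = 2^3·5; (2/47) = +1 since 47 mod 8 = 7, so (40/47) = (+1)^3·(5/47); sign now -1
reciprocity: (5/47) = +1·(47/5) since 5 mod 4 = 1, 47 mod 4 = 3; sign now -1
(47/5) = (2/5)   [reduce mod 5]
2 = 2^1·1; (2/5) = -1 since 5 mod 8 = 5, so (2/5) = (-1)^1·(1/5); sign now +1
(1/5) = 1; final value = sign = +1

1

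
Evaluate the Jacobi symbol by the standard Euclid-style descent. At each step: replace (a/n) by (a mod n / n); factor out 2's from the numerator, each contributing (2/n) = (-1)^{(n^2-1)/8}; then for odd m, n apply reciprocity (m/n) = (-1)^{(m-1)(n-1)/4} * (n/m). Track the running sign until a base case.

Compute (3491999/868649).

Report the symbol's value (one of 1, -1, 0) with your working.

(3491999/868649): 3491999 mod 868649 = 17403, so (3491999/868649) = (17403/868649)
flip (17403/868649) -> (868649/17403): both odd, 17403 mod 4 = 3, 868649 mod 4 = 1, so the flip contributes +1; sign now +1
(868649/17403): 868649 mod 17403 = 15902, so (868649/17403) = (15902/17403)
factor out 2^1: 15902 = 2^1·7951; with 17403 mod 8 = 3, (2/17403) = -1; sign now -1; continue with (7951/17403)
flip (7951/17403) -> (17403/7951): both odd, 7951 mod 4 = 3, 17403 mod 4 = 3, so the flip contributes -1; sign now +1
(17403/7951): 17403 mod 7951 = 1501, so (17403/7951) = (1501/7951)
flip (1501/7951) -> (7951/1501): both odd, 1501 mod 4 = 1, 7951 mod 4 = 3, so the flip contributes +1; sign now +1
(7951/1501): 7951 mod 1501 = 446, so (7951/1501) = (446/1501)
factor out 2^1: 446 = 2^1·223; with 1501 mod 8 = 5, (2/1501) = -1; sign now -1; continue with (223/1501)
flip (223/1501) -> (1501/223): both odd, 223 mod 4 = 3, 1501 mod 4 = 1, so the flip contributes +1; sign now -1
(1501/223): 1501 mod 223 = 163, so (1501/223) = (163/223)
flip (163/223) -> (223/163): both odd, 163 mod 4 = 3, 223 mod 4 = 3, so the flip contributes -1; sign now +1
(223/163): 223 mod 163 = 60, so (223/163) = (60/163)
factor out 2^2: 60 = 2^2·15; with 163 mod 8 = 3, (2/163) = -1; sign now +1; continue with (15/163)
flip (15/163) -> (163/15): both odd, 15 mod 4 = 3, 163 mod 4 = 3, so the flip contributes -1; sign now -1
(163/15): 163 mod 15 = 13, so (163/15) = (13/15)
flip (13/15) -> (15/13): both odd, 13 mod 4 = 1, 15 mod 4 = 3, so the flip contributes +1; sign now -1
(15/13): 15 mod 13 = 2, so (15/13) = (2/13)
factor out 2^1: 2 = 2^1·1; with 13 mod 8 = 5, (2/13) = -1; sign now +1; continue with (1/13)
reached (1/13) = 1, so the symbol is +1

1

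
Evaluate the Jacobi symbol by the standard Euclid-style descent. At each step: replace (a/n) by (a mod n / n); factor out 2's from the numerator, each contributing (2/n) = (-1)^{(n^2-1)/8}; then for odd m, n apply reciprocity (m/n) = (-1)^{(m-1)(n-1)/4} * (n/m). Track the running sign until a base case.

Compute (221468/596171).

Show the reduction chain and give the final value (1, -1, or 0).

factor out 2^2: 221468 = 2^2·55367; with 596171 mod 8 = 3, (2/596171) = -1; sign now +1; continue with (55367/596171)
flip (55367/596171) -> (596171/55367): both odd, 55367 mod 4 = 3, 596171 mod 4 = 3, so the flip contributes -1; sign now -1
(596171/55367): 596171 mod 55367 = 42501, so (596171/55367) = (42501/55367)
flip (42501/55367) -> (55367/42501): both odd, 42501 mod 4 = 1, 55367 mod 4 = 3, so the flip contributes +1; sign now -1
(55367/42501): 55367 mod 42501 = 12866, so (55367/42501) = (12866/42501)
factor out 2^1: 12866 = 2^1·6433; with 42501 mod 8 = 5, (2/42501) = -1; sign now +1; continue with (6433/42501)
flip (6433/42501) -> (42501/6433): both odd, 6433 mod 4 = 1, 42501 mod 4 = 1, so the flip contributes +1; sign now +1
(42501/6433): 42501 mod 6433 = 3903, so (42501/6433) = (3903/6433)
flip (3903/6433) -> (6433/3903): both odd, 3903 mod 4 = 3, 6433 mod 4 = 1, so the flip contributes +1; sign now +1
(6433/3903): 6433 mod 3903 = 2530, so (6433/3903) = (2530/3903)
factor out 2^1: 2530 = 2^1·1265; with 3903 mod 8 = 7, (2/3903) = +1; sign now +1; continue with (1265/3903)
flip (1265/3903) -> (3903/1265): both odd, 1265 mod 4 = 1, 3903 mod 4 = 3, so the flip contributes +1; sign now +1
(3903/1265): 3903 mod 1265 = 108, so (3903/1265) = (108/1265)
factor out 2^2: 108 = 2^2·27; with 1265 mod 8 = 1, (2/1265) = +1; sign now +1; continue with (27/1265)
flip (27/1265) -> (1265/27): both odd, 27 mod 4 = 3, 1265 mod 4 = 1, so the flip contributes +1; sign now +1
(1265/27): 1265 mod 27 = 23, so (1265/27) = (23/27)
flip (23/27) -> (27/23): both odd, 23 mod 4 = 3, 27 mod 4 = 3, so the flip contributes -1; sign now -1
(27/23): 27 mod 23 = 4, so (27/23) = (4/23)
factor out 2^2: 4 = 2^2·1; with 23 mod 8 = 7, (2/23) = +1; sign now -1; continue with (1/23)
reached (1/23) = 1, so the symbol is -1

-1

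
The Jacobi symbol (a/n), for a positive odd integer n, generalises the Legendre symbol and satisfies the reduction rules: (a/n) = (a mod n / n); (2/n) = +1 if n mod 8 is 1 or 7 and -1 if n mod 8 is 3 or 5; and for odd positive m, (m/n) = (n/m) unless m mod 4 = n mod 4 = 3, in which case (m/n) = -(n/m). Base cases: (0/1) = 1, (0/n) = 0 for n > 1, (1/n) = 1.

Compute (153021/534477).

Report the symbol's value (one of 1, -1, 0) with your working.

0

reciprocity: (153021/534477) = +1·(534477/153021) since 153021 mod 4 = 1, 534477 mod 4 = 1; sign now +1
(534477/153021) = (75414/153021)   [reduce mod 153021]
75414 = 2^1·37707; (2/153021) = -1 since 153021 mod 8 = 5, so (75414/153021) = (-1)^1·(37707/153021); sign now -1
reciprocity: (37707/153021) = +1·(153021/37707) since 37707 mod 4 = 3, 153021 mod 4 = 1; sign now -1
(153021/37707) = (2193/37707)   [reduce mod 37707]
reciprocity: (2193/37707) = +1·(37707/2193) since 2193 mod 4 = 1, 37707 mod 4 = 3; sign now -1
(37707/2193) = (426/2193)   [reduce mod 2193]
426 = 2^1·213; (2/2193) = +1 since 2193 mod 8 = 1, so (426/2193) = (+1)^1·(213/2193); sign now -1
reciprocity: (213/2193) = +1·(2193/213) since 213 mod 4 = 1, 2193 mod 4 = 1; sign now -1
(2193/213) = (63/213)   [reduce mod 213]
reciprocity: (63/213) = +1·(213/63) since 63 mod 4 = 3, 213 mod 4 = 1; sign now -1
(213/63) = (24/63)   [reduce mod 63]
24 = 2^3·3; (2/63) = +1 since 63 mod 8 = 7, so (24/63) = (+1)^3·(3/63); sign now -1
reciprocity: (3/63) = -1·(63/3) since 3 mod 4 = 3, 63 mod 4 = 3; sign now +1
(63/3) = (0/3)   [reduce mod 3]
(0/3) = 0   [gcd(a, n) > 1]; final value = 0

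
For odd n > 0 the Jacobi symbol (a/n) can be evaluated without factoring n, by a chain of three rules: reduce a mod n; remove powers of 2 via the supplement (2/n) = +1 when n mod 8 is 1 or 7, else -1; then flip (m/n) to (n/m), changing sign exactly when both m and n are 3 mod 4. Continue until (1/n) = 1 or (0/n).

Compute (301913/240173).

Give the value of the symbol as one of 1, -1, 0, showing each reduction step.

(301913/240173) = (61740/240173)   [reduce mod 240173]
61740 = 2^2·15435; (2/240173) = -1 since 240173 mod 8 = 5, so (61740/240173) = (-1)^2·(15435/240173); sign now +1
reciprocity: (15435/240173) = +1·(240173/15435) since 15435 mod 4 = 3, 240173 mod 4 = 1; sign now +1
(240173/15435) = (8648/15435)   [reduce mod 15435]
8648 = 2^3·1081; (2/15435) = -1 since 15435 mod 8 = 3, so (8648/15435) = (-1)^3·(1081/15435); sign now -1
reciprocity: (1081/15435) = +1·(15435/1081) since 1081 mod 4 = 1, 15435 mod 4 = 3; sign now -1
(15435/1081) = (301/1081)   [reduce mod 1081]
reciprocity: (301/1081) = +1·(1081/301) since 301 mod 4 = 1, 1081 mod 4 = 1; sign now -1
(1081/301) = (178/301)   [reduce mod 301]
178 = 2^1·89; (2/301) = -1 since 301 mod 8 = 5, so (178/301) = (-1)^1·(89/301); sign now +1
reciprocity: (89/301) = +1·(301/89) since 89 mod 4 = 1, 301 mod 4 = 1; sign now +1
(301/89) = (34/89)   [reduce mod 89]
34 = 2^1·17; (2/89) = +1 since 89 mod 8 = 1, so (34/89) = (+1)^1·(17/89); sign now +1
reciprocity: (17/89) = +1·(89/17) since 17 mod 4 = 1, 89 mod 4 = 1; sign now +1
(89/17) = (4/17)   [reduce mod 17]
4 = 2^2·1; (2/17) = +1 since 17 mod 8 = 1, so (4/17) = (+1)^2·(1/17); sign now +1
(1/17) = 1; final value = sign = +1

1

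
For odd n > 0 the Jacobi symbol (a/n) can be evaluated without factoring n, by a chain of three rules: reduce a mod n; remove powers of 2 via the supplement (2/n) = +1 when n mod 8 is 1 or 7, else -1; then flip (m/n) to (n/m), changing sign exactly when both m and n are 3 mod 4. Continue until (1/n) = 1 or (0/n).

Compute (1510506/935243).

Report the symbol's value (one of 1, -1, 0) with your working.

1

(1510506/935243): 1510506 mod 935243 = 575263, so (1510506/935243) = (575263/935243)
flip (575263/935243) -> (935243/575263): both odd, 575263 mod 4 = 3, 935243 mod 4 = 3, so the flip contributes -1; sign now -1
(935243/575263): 935243 mod 575263 = 359980, so (935243/575263) = (359980/575263)
factor out 2^2: 359980 = 2^2·89995; with 575263 mod 8 = 7, (2/575263) = +1; sign now -1; continue with (89995/575263)
flip (89995/575263) -> (575263/89995): both odd, 89995 mod 4 = 3, 575263 mod 4 = 3, so the flip contributes -1; sign now +1
(575263/89995): 575263 mod 89995 = 35293, so (575263/89995) = (35293/89995)
flip (35293/89995) -> (89995/35293): both odd, 35293 mod 4 = 1, 89995 mod 4 = 3, so the flip contributes +1; sign now +1
(89995/35293): 89995 mod 35293 = 19409, so (89995/35293) = (19409/35293)
flip (19409/35293) -> (35293/19409): both odd, 19409 mod 4 = 1, 35293 mod 4 = 1, so the flip contributes +1; sign now +1
(35293/19409): 35293 mod 19409 = 15884, so (35293/19409) = (15884/19409)
factor out 2^2: 15884 = 2^2·3971; with 19409 mod 8 = 1, (2/19409) = +1; sign now +1; continue with (3971/19409)
flip (3971/19409) -> (19409/3971): both odd, 3971 mod 4 = 3, 19409 mod 4 = 1, so the flip contributes +1; sign now +1
(19409/3971): 19409 mod 3971 = 3525, so (19409/3971) = (3525/3971)
flip (3525/3971) -> (3971/3525): both odd, 3525 mod 4 = 1, 3971 mod 4 = 3, so the flip contributes +1; sign now +1
(3971/3525): 3971 mod 3525 = 446, so (3971/3525) = (446/3525)
factor out 2^1: 446 = 2^1·223; with 3525 mod 8 = 5, (2/3525) = -1; sign now -1; continue with (223/3525)
flip (223/3525) -> (3525/223): both odd, 223 mod 4 = 3, 3525 mod 4 = 1, so the flip contributes +1; sign now -1
(3525/223): 3525 mod 223 = 180, so (3525/223) = (180/223)
factor out 2^2: 180 = 2^2·45; with 223 mod 8 = 7, (2/223) = +1; sign now -1; continue with (45/223)
flip (45/223) -> (223/45): both odd, 45 mod 4 = 1, 223 mod 4 = 3, so the flip contributes +1; sign now -1
(223/45): 223 mod 45 = 43, so (223/45) = (43/45)
flip (43/45) -> (45/43): both odd, 43 mod 4 = 3, 45 mod 4 = 1, so the flip contributes +1; sign now -1
(45/43): 45 mod 43 = 2, so (45/43) = (2/43)
factor out 2^1: 2 = 2^1·1; with 43 mod 8 = 3, (2/43) = -1; sign now +1; continue with (1/43)
reached (1/43) = 1, so the symbol is +1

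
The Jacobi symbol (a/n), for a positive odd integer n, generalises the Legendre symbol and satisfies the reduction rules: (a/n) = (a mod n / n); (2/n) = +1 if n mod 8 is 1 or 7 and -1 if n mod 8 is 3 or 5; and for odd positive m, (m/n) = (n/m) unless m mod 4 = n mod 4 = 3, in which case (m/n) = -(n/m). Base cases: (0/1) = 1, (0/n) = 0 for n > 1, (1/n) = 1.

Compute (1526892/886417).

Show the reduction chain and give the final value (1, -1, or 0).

1

(1526892/886417) = (640475/886417)   [reduce mod 886417]
reciprocity: (640475/886417) = +1·(886417/640475) since 640475 mod 4 = 3, 886417 mod 4 = 1; sign now +1
(886417/640475) = (245942/640475)   [reduce mod 640475]
245942 = 2^1·122971; (2/640475) = -1 since 640475 mod 8 = 3, so (245942/640475) = (-1)^1·(122971/640475); sign now -1
reciprocity: (122971/640475) = -1·(640475/122971) since 122971 mod 4 = 3, 640475 mod 4 = 3; sign now +1
(640475/122971) = (25620/122971)   [reduce mod 122971]
25620 = 2^2·6405; (2/122971) = -1 since 122971 mod 8 = 3, so (25620/122971) = (-1)^2·(6405/122971); sign now +1
reciprocity: (6405/122971) = +1·(122971/6405) since 6405 mod 4 = 1, 122971 mod 4 = 3; sign now +1
(122971/6405) = (1276/6405)   [reduce mod 6405]
1276 = 2^2·319; (2/6405) = -1 since 6405 mod 8 = 5, so (1276/6405) = (-1)^2·(319/6405); sign now +1
reciprocity: (319/6405) = +1·(6405/319) since 319 mod 4 = 3, 6405 mod 4 = 1; sign now +1
(6405/319) = (25/319)   [reduce mod 319]
reciprocity: (25/319) = +1·(319/25) since 25 mod 4 = 1, 319 mod 4 = 3; sign now +1
(319/25) = (19/25)   [reduce mod 25]
reciprocity: (19/25) = +1·(25/19) since 19 mod 4 = 3, 25 mod 4 = 1; sign now +1
(25/19) = (6/19)   [reduce mod 19]
6 = 2^1·3; (2/19) = -1 since 19 mod 8 = 3, so (6/19) = (-1)^1·(3/19); sign now -1
reciprocity: (3/19) = -1·(19/3) since 3 mod 4 = 3, 19 mod 4 = 3; sign now +1
(19/3) = (1/3)   [reduce mod 3]
(1/3) = 1; final value = sign = +1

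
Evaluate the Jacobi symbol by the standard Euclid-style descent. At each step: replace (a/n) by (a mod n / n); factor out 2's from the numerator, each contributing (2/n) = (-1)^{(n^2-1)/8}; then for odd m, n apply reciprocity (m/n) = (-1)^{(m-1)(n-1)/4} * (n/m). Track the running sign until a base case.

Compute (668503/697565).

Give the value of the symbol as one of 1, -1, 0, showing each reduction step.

flip (668503/697565) -> (697565/668503): both odd, 668503 mod 4 = 3, 697565 mod 4 = 1, so the flip contributes +1; sign now +1
(697565/668503): 697565 mod 668503 = 29062, so (697565/668503) = (29062/668503)
factor out 2^1: 29062 = 2^1·14531; with 668503 mod 8 = 7, (2/668503) = +1; sign now +1; continue with (14531/668503)
flip (14531/668503) -> (668503/14531): both odd, 14531 mod 4 = 3, 668503 mod 4 = 3, so the flip contributes -1; sign now -1
(668503/14531): 668503 mod 14531 = 77, so (668503/14531) = (77/14531)
flip (77/14531) -> (14531/77): both odd, 77 mod 4 = 1, 14531 mod 4 = 3, so the flip contributes +1; sign now -1
(14531/77): 14531 mod 77 = 55, so (14531/77) = (55/77)
flip (55/77) -> (77/55): both odd, 55 mod 4 = 3, 77 mod 4 = 1, so the flip contributes +1; sign now -1
(77/55): 77 mod 55 = 22, so (77/55) = (22/55)
factor out 2^1: 22 = 2^1·11; with 55 mod 8 = 7, (2/55) = +1; sign now -1; continue with (11/55)
flip (11/55) -> (55/11): both odd, 11 mod 4 = 3, 55 mod 4 = 3, so the flip contributes -1; sign now +1
(55/11): 55 mod 11 = 0, so (55/11) = (0/11)
reached (0/11); gcd(a, n) > 1, so (0/11) = 0 and the symbol is 0

0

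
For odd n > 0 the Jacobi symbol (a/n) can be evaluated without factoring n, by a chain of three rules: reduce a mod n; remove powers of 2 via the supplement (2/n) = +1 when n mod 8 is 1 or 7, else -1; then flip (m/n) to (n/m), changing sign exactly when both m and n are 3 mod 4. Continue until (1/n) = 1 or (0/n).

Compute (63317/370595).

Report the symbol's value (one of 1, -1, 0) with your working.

flip (63317/370595) -> (370595/63317): both odd, 63317 mod 4 = 1, 370595 mod 4 = 3, so the flip contributes +1; sign now +1
(370595/63317): 370595 mod 63317 = 54010, so (370595/63317) = (54010/63317)
factor out 2^1: 54010 = 2^1·27005; with 63317 mod 8 = 5, (2/63317) = -1; sign now -1; continue with (27005/63317)
flip (27005/63317) -> (63317/27005): both odd, 27005 mod 4 = 1, 63317 mod 4 = 1, so the flip contributes +1; sign now -1
(63317/27005): 63317 mod 27005 = 9307, so (63317/27005) = (9307/27005)
flip (9307/27005) -> (27005/9307): both odd, 9307 mod 4 = 3, 27005 mod 4 = 1, so the flip contributes +1; sign now -1
(27005/9307): 27005 mod 9307 = 8391, so (27005/9307) = (8391/9307)
flip (8391/9307) -> (9307/8391): both odd, 8391 mod 4 = 3, 9307 mod 4 = 3, so the flip contributes -1; sign now +1
(9307/8391): 9307 mod 8391 = 916, so (9307/8391) = (916/8391)
factor out 2^2: 916 = 2^2·229; with 8391 mod 8 = 7, (2/8391) = +1; sign now +1; continue with (229/8391)
flip (229/8391) -> (8391/229): both odd, 229 mod 4 = 1, 8391 mod 4 = 3, so the flip contributes +1; sign now +1
(8391/229): 8391 mod 229 = 147, so (8391/229) = (147/229)
flip (147/229) -> (229/147): both odd, 147 mod 4 = 3, 229 mod 4 = 1, so the flip contributes +1; sign now +1
(229/147): 229 mod 147 = 82, so (229/147) = (82/147)
factor out 2^1: 82 = 2^1·41; with 147 mod 8 = 3, (2/147) = -1; sign now -1; continue with (41/147)
flip (41/147) -> (147/41): both odd, 41 mod 4 = 1, 147 mod 4 = 3, so the flip contributes +1; sign now -1
(147/41): 147 mod 41 = 24, so (147/41) = (24/41)
factor out 2^3: 24 = 2^3·3; with 41 mod 8 = 1, (2/41) = +1; sign now -1; continue with (3/41)
flip (3/41) -> (41/3): both odd, 3 mod 4 = 3, 41 mod 4 = 1, so the flip contributes +1; sign now -1
(41/3): 41 mod 3 = 2, so (41/3) = (2/3)
factor out 2^1: 2 = 2^1·1; with 3 mod 8 = 3, (2/3) = -1; sign now +1; continue with (1/3)
reached (1/3) = 1, so the symbol is +1

1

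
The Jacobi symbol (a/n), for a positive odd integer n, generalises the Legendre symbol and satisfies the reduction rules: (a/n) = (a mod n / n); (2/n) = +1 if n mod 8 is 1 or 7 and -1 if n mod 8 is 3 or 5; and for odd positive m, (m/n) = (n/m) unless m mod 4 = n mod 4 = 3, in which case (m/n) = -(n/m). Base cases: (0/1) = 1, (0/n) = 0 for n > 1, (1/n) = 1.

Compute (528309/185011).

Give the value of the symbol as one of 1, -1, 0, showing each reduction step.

0

(528309/185011): 528309 mod 185011 = 158287, so (528309/185011) = (158287/185011)
flip (158287/185011) -> (185011/158287): both odd, 158287 mod 4 = 3, 185011 mod 4 = 3, so the flip contributes -1; sign now -1
(185011/158287): 185011 mod 158287 = 26724, so (185011/158287) = (26724/158287)
factor out 2^2: 26724 = 2^2·6681; with 158287 mod 8 = 7, (2/158287) = +1; sign now -1; continue with (6681/158287)
flip (6681/158287) -> (158287/6681): both odd, 6681 mod 4 = 1, 158287 mod 4 = 3, so the flip contributes +1; sign now -1
(158287/6681): 158287 mod 6681 = 4624, so (158287/6681) = (4624/6681)
factor out 2^4: 4624 = 2^4·289; with 6681 mod 8 = 1, (2/6681) = +1; sign now -1; continue with (289/6681)
flip (289/6681) -> (6681/289): both odd, 289 mod 4 = 1, 6681 mod 4 = 1, so the flip contributes +1; sign now -1
(6681/289): 6681 mod 289 = 34, so (6681/289) = (34/289)
factor out 2^1: 34 = 2^1·17; with 289 mod 8 = 1, (2/289) = +1; sign now -1; continue with (17/289)
flip (17/289) -> (289/17): both odd, 17 mod 4 = 1, 289 mod 4 = 1, so the flip contributes +1; sign now -1
(289/17): 289 mod 17 = 0, so (289/17) = (0/17)
reached (0/17); gcd(a, n) > 1, so (0/17) = 0 and the symbol is 0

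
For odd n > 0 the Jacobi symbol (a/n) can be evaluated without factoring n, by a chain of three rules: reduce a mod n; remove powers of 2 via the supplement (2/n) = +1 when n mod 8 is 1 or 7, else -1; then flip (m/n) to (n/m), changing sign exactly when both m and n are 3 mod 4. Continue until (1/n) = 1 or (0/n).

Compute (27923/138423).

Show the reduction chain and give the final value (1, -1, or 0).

1

flip (27923/138423) -> (138423/27923): both odd, 27923 mod 4 = 3, 138423 mod 4 = 3, so the flip contributes -1; sign now -1
(138423/27923): 138423 mod 27923 = 26731, so (138423/27923) = (26731/27923)
flip (26731/27923) -> (27923/26731): both odd, 26731 mod 4 = 3, 27923 mod 4 = 3, so the flip contributes -1; sign now +1
(27923/26731): 27923 mod 26731 = 1192, so (27923/26731) = (1192/26731)
factor out 2^3: 1192 = 2^3·149; with 26731 mod 8 = 3, (2/26731) = -1; sign now -1; continue with (149/26731)
flip (149/26731) -> (26731/149): both odd, 149 mod 4 = 1, 26731 mod 4 = 3, so the flip contributes +1; sign now -1
(26731/149): 26731 mod 149 = 60, so (26731/149) = (60/149)
factor out 2^2: 60 = 2^2·15; with 149 mod 8 = 5, (2/149) = -1; sign now -1; continue with (15/149)
flip (15/149) -> (149/15): both odd, 15 mod 4 = 3, 149 mod 4 = 1, so the flip contributes +1; sign now -1
(149/15): 149 mod 15 = 14, so (149/15) = (14/15)
factor out 2^1: 14 = 2^1·7; with 15 mod 8 = 7, (2/15) = +1; sign now -1; continue with (7/15)
flip (7/15) -> (15/7): both odd, 7 mod 4 = 3, 15 mod 4 = 3, so the flip contributes -1; sign now +1
(15/7): 15 mod 7 = 1, so (15/7) = (1/7)
reached (1/7) = 1, so the symbol is +1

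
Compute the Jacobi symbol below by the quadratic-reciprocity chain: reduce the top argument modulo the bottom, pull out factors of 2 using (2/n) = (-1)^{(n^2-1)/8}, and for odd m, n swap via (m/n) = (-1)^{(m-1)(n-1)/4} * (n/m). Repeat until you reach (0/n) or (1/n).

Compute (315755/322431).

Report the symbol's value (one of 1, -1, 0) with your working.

flip (315755/322431) -> (322431/315755): both odd, 315755 mod 4 = 3, 322431 mod 4 = 3, so the flip contributes -1; sign now -1
(322431/315755): 322431 mod 315755 = 6676, so (322431/315755) = (6676/315755)
factor out 2^2: 6676 = 2^2·1669; with 315755 mod 8 = 3, (2/315755) = -1; sign now -1; continue with (1669/315755)
flip (1669/315755) -> (315755/1669): both odd, 1669 mod 4 = 1, 315755 mod 4 = 3, so the flip contributes +1; sign now -1
(315755/1669): 315755 mod 1669 = 314, so (315755/1669) = (314/1669)
factor out 2^1: 314 = 2^1·157; with 1669 mod 8 = 5, (2/1669) = -1; sign now +1; continue with (157/1669)
flip (157/1669) -> (1669/157): both odd, 157 mod 4 = 1, 1669 mod 4 = 1, so the flip contributes +1; sign now +1
(1669/157): 1669 mod 157 = 99, so (1669/157) = (99/157)
flip (99/157) -> (157/99): both odd, 99 mod 4 = 3, 157 mod 4 = 1, so the flip contributes +1; sign now +1
(157/99): 157 mod 99 = 58, so (157/99) = (58/99)
factor out 2^1: 58 = 2^1·29; with 99 mod 8 = 3, (2/99) = -1; sign now -1; continue with (29/99)
flip (29/99) -> (99/29): both odd, 29 mod 4 = 1, 99 mod 4 = 3, so the flip contributes +1; sign now -1
(99/29): 99 mod 29 = 12, so (99/29) = (12/29)
factor out 2^2: 12 = 2^2·3; with 29 mod 8 = 5, (2/29) = -1; sign now -1; continue with (3/29)
flip (3/29) -> (29/3): both odd, 3 mod 4 = 3, 29 mod 4 = 1, so the flip contributes +1; sign now -1
(29/3): 29 mod 3 = 2, so (29/3) = (2/3)
factor out 2^1: 2 = 2^1·1; with 3 mod 8 = 3, (2/3) = -1; sign now +1; continue with (1/3)
reached (1/3) = 1, so the symbol is +1

1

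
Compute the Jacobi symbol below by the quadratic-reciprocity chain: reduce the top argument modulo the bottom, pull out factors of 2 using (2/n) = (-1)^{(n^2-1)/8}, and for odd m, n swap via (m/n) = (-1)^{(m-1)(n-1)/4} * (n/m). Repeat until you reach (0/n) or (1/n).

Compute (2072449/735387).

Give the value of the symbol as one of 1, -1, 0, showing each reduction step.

(2072449/735387): 2072449 mod 735387 = 601675, so (2072449/735387) = (601675/735387)
flip (601675/735387) -> (735387/601675): both odd, 601675 mod 4 = 3, 735387 mod 4 = 3, so the flip contributes -1; sign now -1
(735387/601675): 735387 mod 601675 = 133712, so (735387/601675) = (133712/601675)
factor out 2^4: 133712 = 2^4·8357; with 601675 mod 8 = 3, (2/601675) = -1; sign now -1; continue with (8357/601675)
flip (8357/601675) -> (601675/8357): both odd, 8357 mod 4 = 1, 601675 mod 4 = 3, so the flip contributes +1; sign now -1
(601675/8357): 601675 mod 8357 = 8328, so (601675/8357) = (8328/8357)
factor out 2^3: 8328 = 2^3·1041; with 8357 mod 8 = 5, (2/8357) = -1; sign now +1; continue with (1041/8357)
flip (1041/8357) -> (8357/1041): both odd, 1041 mod 4 = 1, 8357 mod 4 = 1, so the flip contributes +1; sign now +1
(8357/1041): 8357 mod 1041 = 29, so (8357/1041) = (29/1041)
flip (29/1041) -> (1041/29): both odd, 29 mod 4 = 1, 1041 mod 4 = 1, so the flip contributes +1; sign now +1
(1041/29): 1041 mod 29 = 26, so (1041/29) = (26/29)
factor out 2^1: 26 = 2^1·13; with 29 mod 8 = 5, (2/29) = -1; sign now -1; continue with (13/29)
flip (13/29) -> (29/13): both odd, 13 mod 4 = 1, 29 mod 4 = 1, so the flip contributes +1; sign now -1
(29/13): 29 mod 13 = 3, so (29/13) = (3/13)
flip (3/13) -> (13/3): both odd, 3 mod 4 = 3, 13 mod 4 = 1, so the flip contributes +1; sign now -1
(13/3): 13 mod 3 = 1, so (13/3) = (1/3)
reached (1/3) = 1, so the symbol is -1

-1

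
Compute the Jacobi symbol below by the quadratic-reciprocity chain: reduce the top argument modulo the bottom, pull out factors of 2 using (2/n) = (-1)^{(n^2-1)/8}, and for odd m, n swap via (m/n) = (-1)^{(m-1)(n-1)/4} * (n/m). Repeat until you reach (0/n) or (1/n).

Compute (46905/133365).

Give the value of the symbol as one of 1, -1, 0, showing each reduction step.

flip (46905/133365) -> (133365/46905): both odd, 46905 mod 4 = 1, 133365 mod 4 = 1, so the flip contributes +1; sign now +1
(133365/46905): 133365 mod 46905 = 39555, so (133365/46905) = (39555/46905)
flip (39555/46905) -> (46905/39555): both odd, 39555 mod 4 = 3, 46905 mod 4 = 1, so the flip contributes +1; sign now +1
(46905/39555): 46905 mod 39555 = 7350, so (46905/39555) = (7350/39555)
factor out 2^1: 7350 = 2^1·3675; with 39555 mod 8 = 3, (2/39555) = -1; sign now -1; continue with (3675/39555)
flip (3675/39555) -> (39555/3675): both odd, 3675 mod 4 = 3, 39555 mod 4 = 3, so the flip contributes -1; sign now +1
(39555/3675): 39555 mod 3675 = 2805, so (39555/3675) = (2805/3675)
flip (2805/3675) -> (3675/2805): both odd, 2805 mod 4 = 1, 3675 mod 4 = 3, so the flip contributes +1; sign now +1
(3675/2805): 3675 mod 2805 = 870, so (3675/2805) = (870/2805)
factor out 2^1: 870 = 2^1·435; with 2805 mod 8 = 5, (2/2805) = -1; sign now -1; continue with (435/2805)
flip (435/2805) -> (2805/435): both odd, 435 mod 4 = 3, 2805 mod 4 = 1, so the flip contributes +1; sign now -1
(2805/435): 2805 mod 435 = 195, so (2805/435) = (195/435)
flip (195/435) -> (435/195): both odd, 195 mod 4 = 3, 435 mod 4 = 3, so the flip contributes -1; sign now +1
(435/195): 435 mod 195 = 45, so (435/195) = (45/195)
flip (45/195) -> (195/45): both odd, 45 mod 4 = 1, 195 mod 4 = 3, so the flip contributes +1; sign now +1
(195/45): 195 mod 45 = 15, so (195/45) = (15/45)
flip (15/45) -> (45/15): both odd, 15 mod 4 = 3, 45 mod 4 = 1, so the flip contributes +1; sign now +1
(45/15): 45 mod 15 = 0, so (45/15) = (0/15)
reached (0/15); gcd(a, n) > 1, so (0/15) = 0 and the symbol is 0

0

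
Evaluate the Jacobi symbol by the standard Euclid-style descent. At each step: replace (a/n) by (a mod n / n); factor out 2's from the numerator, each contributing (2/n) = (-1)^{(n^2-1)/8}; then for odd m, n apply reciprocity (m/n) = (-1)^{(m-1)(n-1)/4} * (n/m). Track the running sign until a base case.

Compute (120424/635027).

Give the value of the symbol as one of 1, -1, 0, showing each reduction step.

factor out 2^3: 120424 = 2^3·15053; with 635027 mod 8 = 3, (2/635027) = -1; sign now -1; continue with (15053/635027)
flip (15053/635027) -> (635027/15053): both odd, 15053 mod 4 = 1, 635027 mod 4 = 3, so the flip contributes +1; sign now -1
(635027/15053): 635027 mod 15053 = 2801, so (635027/15053) = (2801/15053)
flip (2801/15053) -> (15053/2801): both odd, 2801 mod 4 = 1, 15053 mod 4 = 1, so the flip contributes +1; sign now -1
(15053/2801): 15053 mod 2801 = 1048, so (15053/2801) = (1048/2801)
factor out 2^3: 1048 = 2^3·131; with 2801 mod 8 = 1, (2/2801) = +1; sign now -1; continue with (131/2801)
flip (131/2801) -> (2801/131): both odd, 131 mod 4 = 3, 2801 mod 4 = 1, so the flip contributes +1; sign now -1
(2801/131): 2801 mod 131 = 50, so (2801/131) = (50/131)
factor out 2^1: 50 = 2^1·25; with 131 mod 8 = 3, (2/131) = -1; sign now +1; continue with (25/131)
flip (25/131) -> (131/25): both odd, 25 mod 4 = 1, 131 mod 4 = 3, so the flip contributes +1; sign now +1
(131/25): 131 mod 25 = 6, so (131/25) = (6/25)
factor out 2^1: 6 = 2^1·3; with 25 mod 8 = 1, (2/25) = +1; sign now +1; continue with (3/25)
flip (3/25) -> (25/3): both odd, 3 mod 4 = 3, 25 mod 4 = 1, so the flip contributes +1; sign now +1
(25/3): 25 mod 3 = 1, so (25/3) = (1/3)
reached (1/3) = 1, so the symbol is +1

1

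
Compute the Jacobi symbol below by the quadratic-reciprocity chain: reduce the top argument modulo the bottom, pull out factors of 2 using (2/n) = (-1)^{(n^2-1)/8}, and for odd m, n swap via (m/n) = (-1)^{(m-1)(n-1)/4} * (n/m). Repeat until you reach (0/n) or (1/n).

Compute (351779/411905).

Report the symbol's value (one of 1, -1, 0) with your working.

reciprocity: (351779/411905) = +1·(411905/351779) since 351779 mod 4 = 3, 411905 mod 4 = 1; sign now +1
(411905/351779) = (60126/351779)   [reduce mod 351779]
60126 = 2^1·30063; (2/351779) = -1 since 351779 mod 8 = 3, so (60126/351779) = (-1)^1·(30063/351779); sign now -1
reciprocity: (30063/351779) = -1·(351779/30063) since 30063 mod 4 = 3, 351779 mod 4 = 3; sign now +1
(351779/30063) = (21086/30063)   [reduce mod 30063]
21086 = 2^1·10543; (2/30063) = +1 since 30063 mod 8 = 7, so (21086/30063) = (+1)^1·(10543/30063); sign now +1
reciprocity: (10543/30063) = -1·(30063/10543) since 10543 mod 4 = 3, 30063 mod 4 = 3; sign now -1
(30063/10543) = (8977/10543)   [reduce mod 10543]
reciprocity: (8977/10543) = +1·(10543/8977) since 8977 mod 4 = 1, 10543 mod 4 = 3; sign now -1
(10543/8977) = (1566/8977)   [reduce mod 8977]
1566 = 2^1·783; (2/8977) = +1 since 8977 mod 8 = 1, so (1566/8977) = (+1)^1·(783/8977); sign now -1
reciprocity: (783/8977) = +1·(8977/783) since 783 mod 4 = 3, 8977 mod 4 = 1; sign now -1
(8977/783) = (364/783)   [reduce mod 783]
364 = 2^2·91; (2/783) = +1 since 783 mod 8 = 7, so (364/783) = (+1)^2·(91/783); sign now -1
reciprocity: (91/783) = -1·(783/91) since 91 mod 4 = 3, 783 mod 4 = 3; sign now +1
(783/91) = (55/91)   [reduce mod 91]
reciprocity: (55/91) = -1·(91/55) since 55 mod 4 = 3, 91 mod 4 = 3; sign now -1
(91/55) = (36/55)   [reduce mod 55]
36 = 2^2·9; (2/55) = +1 since 55 mod 8 = 7, so (36/55) = (+1)^2·(9/55); sign now -1
reciprocity: (9/55) = +1·(55/9) since 9 mod 4 = 1, 55 mod 4 = 3; sign now -1
(55/9) = (1/9)   [reduce mod 9]
(1/9) = 1; final value = sign = -1

-1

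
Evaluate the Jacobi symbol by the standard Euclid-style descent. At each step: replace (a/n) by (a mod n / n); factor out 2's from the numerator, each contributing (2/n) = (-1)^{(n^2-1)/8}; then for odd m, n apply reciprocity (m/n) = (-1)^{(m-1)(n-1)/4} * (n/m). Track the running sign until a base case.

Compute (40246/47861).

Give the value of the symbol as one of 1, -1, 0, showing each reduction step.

factor out 2^1: 40246 = 2^1·20123; with 47861 mod 8 = 5, (2/47861) = -1; sign now -1; continue with (20123/47861)
flip (20123/47861) -> (47861/20123): both odd, 20123 mod 4 = 3, 47861 mod 4 = 1, so the flip contributes +1; sign now -1
(47861/20123): 47861 mod 20123 = 7615, so (47861/20123) = (7615/20123)
flip (7615/20123) -> (20123/7615): both odd, 7615 mod 4 = 3, 20123 mod 4 = 3, so the flip contributes -1; sign now +1
(20123/7615): 20123 mod 7615 = 4893, so (20123/7615) = (4893/7615)
flip (4893/7615) -> (7615/4893): both odd, 4893 mod 4 = 1, 7615 mod 4 = 3, so the flip contributes +1; sign now +1
(7615/4893): 7615 mod 4893 = 2722, so (7615/4893) = (2722/4893)
factor out 2^1: 2722 = 2^1·1361; with 4893 mod 8 = 5, (2/4893) = -1; sign now -1; continue with (1361/4893)
flip (1361/4893) -> (4893/1361): both odd, 1361 mod 4 = 1, 4893 mod 4 = 1, so the flip contributes +1; sign now -1
(4893/1361): 4893 mod 1361 = 810, so (4893/1361) = (810/1361)
factor out 2^1: 810 = 2^1·405; with 1361 mod 8 = 1, (2/1361) = +1; sign now -1; continue with (405/1361)
flip (405/1361) -> (1361/405): both odd, 405 mod 4 = 1, 1361 mod 4 = 1, so the flip contributes +1; sign now -1
(1361/405): 1361 mod 405 = 146, so (1361/405) = (146/405)
factor out 2^1: 146 = 2^1·73; with 405 mod 8 = 5, (2/405) = -1; sign now +1; continue with (73/405)
flip (73/405) -> (405/73): both odd, 73 mod 4 = 1, 405 mod 4 = 1, so the flip contributes +1; sign now +1
(405/73): 405 mod 73 = 40, so (405/73) = (40/73)
factor out 2^3: 40 = 2^3·5; with 73 mod 8 = 1, (2/73) = +1; sign now +1; continue with (5/73)
flip (5/73) -> (73/5): both odd, 5 mod 4 = 1, 73 mod 4 = 1, so the flip contributes +1; sign now +1
(73/5): 73 mod 5 = 3, so (73/5) = (3/5)
flip (3/5) -> (5/3): both odd, 3 mod 4 = 3, 5 mod 4 = 1, so the flip contributes +1; sign now +1
(5/3): 5 mod 3 = 2, so (5/3) = (2/3)
factor out 2^1: 2 = 2^1·1; with 3 mod 8 = 3, (2/3) = -1; sign now -1; continue with (1/3)
reached (1/3) = 1, so the symbol is -1

-1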